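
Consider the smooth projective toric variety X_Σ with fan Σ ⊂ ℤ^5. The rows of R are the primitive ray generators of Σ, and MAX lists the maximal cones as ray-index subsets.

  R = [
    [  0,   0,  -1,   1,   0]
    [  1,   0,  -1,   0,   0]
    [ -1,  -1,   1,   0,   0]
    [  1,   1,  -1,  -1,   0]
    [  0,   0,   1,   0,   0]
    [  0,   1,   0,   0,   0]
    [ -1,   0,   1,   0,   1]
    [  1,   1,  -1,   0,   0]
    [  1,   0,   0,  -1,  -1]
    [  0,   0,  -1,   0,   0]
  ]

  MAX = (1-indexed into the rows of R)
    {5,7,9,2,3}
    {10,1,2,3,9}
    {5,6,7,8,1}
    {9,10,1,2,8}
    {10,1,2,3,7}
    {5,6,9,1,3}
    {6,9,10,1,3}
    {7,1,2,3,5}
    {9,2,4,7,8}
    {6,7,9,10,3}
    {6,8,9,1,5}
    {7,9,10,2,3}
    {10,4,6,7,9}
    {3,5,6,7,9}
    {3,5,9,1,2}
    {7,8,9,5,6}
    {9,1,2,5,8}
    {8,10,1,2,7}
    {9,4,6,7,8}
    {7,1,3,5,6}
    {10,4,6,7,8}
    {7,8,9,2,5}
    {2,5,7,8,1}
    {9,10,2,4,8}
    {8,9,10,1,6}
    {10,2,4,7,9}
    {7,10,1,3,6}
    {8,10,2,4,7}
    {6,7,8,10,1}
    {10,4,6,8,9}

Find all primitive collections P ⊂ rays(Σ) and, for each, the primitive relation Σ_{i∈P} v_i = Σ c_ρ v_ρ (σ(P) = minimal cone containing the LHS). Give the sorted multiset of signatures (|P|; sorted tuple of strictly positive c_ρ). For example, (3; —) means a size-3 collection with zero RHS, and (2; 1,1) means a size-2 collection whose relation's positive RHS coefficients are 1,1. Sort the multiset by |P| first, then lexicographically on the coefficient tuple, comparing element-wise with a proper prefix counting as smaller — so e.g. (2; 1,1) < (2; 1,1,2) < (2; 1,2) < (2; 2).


Primitive collections (8):

  P = {3,8}:  v_{3} + v_{8} = 0 ; sig = (2; —)
  P = {5,10}:  v_{5} + v_{10} = 0 ; sig = (2; —)
  P = {2,6}:  v_{2} + v_{6} = v_{8} ; sig = (2; 1)
  P = {1,4}:  v_{1} + v_{4} = v_{8} + v_{10} ; sig = (2; 1,1)
  P = {3,4}:  v_{3} + v_{4} = v_{7} + v_{9} + v_{10} ; sig = (2; 1,1,1)
  P = {4,5}:  v_{4} + v_{5} = v_{7} + v_{8} + v_{9} ; sig = (2; 1,1,1)
  P = {1,7,9}:  v_{1} + v_{7} + v_{9} = 0 ; sig = (3; —)
  P = {7,8,9,10}:  v_{7} + v_{8} + v_{9} + v_{10} = v_{4} ; sig = (4; 1)

Sorted signature multiset PRS(X):
[(2; —), (2; —), (2; 1), (2; 1,1), (2; 1,1,1), (2; 1,1,1), (3; —), (4; 1)]


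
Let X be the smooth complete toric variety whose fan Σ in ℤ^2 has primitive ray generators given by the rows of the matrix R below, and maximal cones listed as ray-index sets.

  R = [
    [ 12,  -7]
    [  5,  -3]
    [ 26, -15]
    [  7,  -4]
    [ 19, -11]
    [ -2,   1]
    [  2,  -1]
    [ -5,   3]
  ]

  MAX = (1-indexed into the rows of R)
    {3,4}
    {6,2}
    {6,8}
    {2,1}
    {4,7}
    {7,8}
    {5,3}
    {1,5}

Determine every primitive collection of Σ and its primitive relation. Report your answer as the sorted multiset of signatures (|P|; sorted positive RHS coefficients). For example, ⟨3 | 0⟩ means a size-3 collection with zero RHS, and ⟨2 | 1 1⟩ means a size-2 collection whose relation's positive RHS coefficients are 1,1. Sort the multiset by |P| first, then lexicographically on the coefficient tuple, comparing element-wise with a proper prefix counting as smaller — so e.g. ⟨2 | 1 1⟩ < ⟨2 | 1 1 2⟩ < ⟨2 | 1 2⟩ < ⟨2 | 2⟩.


Δ(Σ) — 8 vertices, 20 min non-faces:

  P = {2,8}:  v_{2} + v_{8} = 0 — sig = ⟨2 | 0⟩
  P = {6,7}:  v_{6} + v_{7} = 0 — sig = ⟨2 | 0⟩
  P = {1,4}:  v_{1} + v_{4} = v_{5} — sig = ⟨2 | 1⟩
  P = {1,8}:  v_{1} + v_{8} = v_{4} — sig = ⟨2 | 1⟩
  P = {2,4}:  v_{2} + v_{4} = v_{1} — sig = ⟨2 | 1⟩
  P = {2,7}:  v_{2} + v_{7} = v_{4} — sig = ⟨2 | 1⟩
  P = {4,5}:  v_{4} + v_{5} = v_{3} — sig = ⟨2 | 1⟩
  P = {4,6}:  v_{4} + v_{6} = v_{2} — sig = ⟨2 | 1⟩
  P = {4,8}:  v_{4} + v_{8} = v_{7} — sig = ⟨2 | 1⟩
  P = {2,3}:  v_{2} + v_{3} = v_{1} + v_{5} — sig = ⟨2 | 1 1⟩
  P = {5,6}:  v_{5} + v_{6} = v_{1} + v_{2} — sig = ⟨2 | 1 1⟩
  P = {1,3}:  v_{1} + v_{3} = 2·v_{5} — sig = ⟨2 | 2⟩
  P = {1,6}:  v_{1} + v_{6} = 2·v_{2} — sig = ⟨2 | 2⟩
  P = {1,7}:  v_{1} + v_{7} = 2·v_{4} — sig = ⟨2 | 2⟩
  P = {2,5}:  v_{2} + v_{5} = 2·v_{1} — sig = ⟨2 | 2⟩
  P = {3,6}:  v_{3} + v_{6} = 2·v_{1} — sig = ⟨2 | 2⟩
  P = {5,8}:  v_{5} + v_{8} = 2·v_{4} — sig = ⟨2 | 2⟩
  P = {3,8}:  v_{3} + v_{8} = 3·v_{4} — sig = ⟨2 | 3⟩
  P = {5,7}:  v_{5} + v_{7} = 3·v_{4} — sig = ⟨2 | 3⟩
  P = {3,7}:  v_{3} + v_{7} = 4·v_{4} — sig = ⟨2 | 4⟩

so the primitive-relation signature multiset is
    |P|=2: 20 collections, coeffs (), (), (1), (1), (1), (1), (1), (1), (1), (1,1), (1,1), (2), (2), (2), (2), (2), (2), (3), (3), (4)


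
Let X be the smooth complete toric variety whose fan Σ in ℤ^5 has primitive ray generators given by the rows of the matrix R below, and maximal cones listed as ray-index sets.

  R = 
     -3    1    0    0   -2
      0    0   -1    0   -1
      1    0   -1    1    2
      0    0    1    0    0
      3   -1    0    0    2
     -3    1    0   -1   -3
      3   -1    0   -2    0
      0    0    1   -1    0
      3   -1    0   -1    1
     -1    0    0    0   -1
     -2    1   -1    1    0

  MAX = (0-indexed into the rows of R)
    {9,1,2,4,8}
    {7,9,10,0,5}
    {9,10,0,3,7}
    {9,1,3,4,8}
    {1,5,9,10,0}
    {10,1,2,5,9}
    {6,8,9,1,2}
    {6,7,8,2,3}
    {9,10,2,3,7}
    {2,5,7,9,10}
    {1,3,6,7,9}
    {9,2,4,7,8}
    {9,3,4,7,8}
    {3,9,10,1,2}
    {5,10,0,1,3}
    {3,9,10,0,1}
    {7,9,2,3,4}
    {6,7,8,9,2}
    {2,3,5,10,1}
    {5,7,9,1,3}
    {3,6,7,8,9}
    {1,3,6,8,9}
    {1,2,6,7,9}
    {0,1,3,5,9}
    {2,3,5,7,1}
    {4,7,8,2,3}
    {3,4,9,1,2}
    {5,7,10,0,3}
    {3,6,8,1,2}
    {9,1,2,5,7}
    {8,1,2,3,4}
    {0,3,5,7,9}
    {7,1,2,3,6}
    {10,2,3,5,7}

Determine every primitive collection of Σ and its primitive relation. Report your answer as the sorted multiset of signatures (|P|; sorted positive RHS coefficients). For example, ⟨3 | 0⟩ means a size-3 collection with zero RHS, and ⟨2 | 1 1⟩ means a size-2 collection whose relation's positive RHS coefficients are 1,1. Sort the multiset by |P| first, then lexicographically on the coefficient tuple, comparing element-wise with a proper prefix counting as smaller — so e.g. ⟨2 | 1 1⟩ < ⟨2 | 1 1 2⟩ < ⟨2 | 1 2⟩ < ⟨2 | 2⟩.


20 minimal non-faces of Δ(Σ) (on 11 rays):

  P={0,4}:  v_{0} + v_{4} = 0  ⟹  sig = ⟨2 | 0⟩
  P={0,2}:  v_{0} + v_{2} = v_{10}  ⟹  sig = ⟨2 | 1⟩
  P={4,10}:  v_{4} + v_{10} = v_{2}  ⟹  sig = ⟨2 | 1⟩
  P={0,8}:  v_{0} + v_{8} = v_{1} + v_{7}  ⟹  sig = ⟨2 | 1 1⟩
  P={4,5}:  v_{4} + v_{5} = v_{1} + v_{7}  ⟹  sig = ⟨2 | 1 1⟩
  P={8,10}:  v_{8} + v_{10} = v_{1} + v_{2} + v_{7}  ⟹  sig = ⟨2 | 1 1 1⟩
  P={6,10}:  v_{6} + v_{10} = 2·v_{1} + v_{2} + 2·v_{7}  ⟹  sig = ⟨2 | 1 2 2⟩
  P={4,6}:  v_{4} + v_{6} = 2·v_{8}  ⟹  sig = ⟨2 | 2⟩
  P={0,6}:  v_{0} + v_{6} = 2·v_{1} + 2·v_{7}  ⟹  sig = ⟨2 | 2 2⟩
  P={5,8}:  v_{5} + v_{8} = 2·v_{1} + 2·v_{7}  ⟹  sig = ⟨2 | 2 2⟩
  P={5,6}:  v_{5} + v_{6} = 3·v_{1} + 3·v_{7}  ⟹  sig = ⟨2 | 3 3⟩
  P={0,1,7}:  v_{0} + v_{1} + v_{7} = v_{5}  ⟹  sig = ⟨3 | 1⟩
  P={1,4,7}:  v_{1} + v_{4} + v_{7} = v_{8}  ⟹  sig = ⟨3 | 1⟩
  P={1,7,8}:  v_{1} + v_{7} + v_{8} = v_{6}  ⟹  sig = ⟨3 | 1⟩
  P={1,7,10}:  v_{1} + v_{7} + v_{10} = v_{2} + v_{5}  ⟹  sig = ⟨3 | 1 1⟩
  P={2,3,5,9}:  v_{2} + v_{3} + v_{5} + v_{9} = v_{0}  ⟹  sig = ⟨4 | 1⟩
  P={2,3,6,9}:  v_{2} + v_{3} + v_{6} + v_{9} = v_{8}  ⟹  sig = ⟨4 | 1⟩
  P={2,3,8,9}:  v_{2} + v_{3} + v_{8} + v_{9} = v_{4}  ⟹  sig = ⟨4 | 1⟩
  P={3,5,9,10}:  v_{3} + v_{5} + v_{9} + v_{10} = 2·v_{0}  ⟹  sig = ⟨4 | 2⟩
  P={1,2,3,7,9}:  v_{1} + v_{2} + v_{3} + v_{7} + v_{9} = 0  ⟹  sig = ⟨5 | 0⟩

Hence PRS(X_Σ) =
{ ⟨2 | 0⟩,  ⟨2 | 1⟩ ×2,  ⟨2 | 1 1⟩ ×2,  ⟨2 | 1 1 1⟩,  ⟨2 | 1 2 2⟩,  ⟨2 | 2⟩,  ⟨2 | 2 2⟩ ×2,  ⟨2 | 3 3⟩,  ⟨3 | 1⟩ ×3,  ⟨3 | 1 1⟩,  ⟨4 | 1⟩ ×3,  ⟨4 | 2⟩,  ⟨5 | 0⟩ }


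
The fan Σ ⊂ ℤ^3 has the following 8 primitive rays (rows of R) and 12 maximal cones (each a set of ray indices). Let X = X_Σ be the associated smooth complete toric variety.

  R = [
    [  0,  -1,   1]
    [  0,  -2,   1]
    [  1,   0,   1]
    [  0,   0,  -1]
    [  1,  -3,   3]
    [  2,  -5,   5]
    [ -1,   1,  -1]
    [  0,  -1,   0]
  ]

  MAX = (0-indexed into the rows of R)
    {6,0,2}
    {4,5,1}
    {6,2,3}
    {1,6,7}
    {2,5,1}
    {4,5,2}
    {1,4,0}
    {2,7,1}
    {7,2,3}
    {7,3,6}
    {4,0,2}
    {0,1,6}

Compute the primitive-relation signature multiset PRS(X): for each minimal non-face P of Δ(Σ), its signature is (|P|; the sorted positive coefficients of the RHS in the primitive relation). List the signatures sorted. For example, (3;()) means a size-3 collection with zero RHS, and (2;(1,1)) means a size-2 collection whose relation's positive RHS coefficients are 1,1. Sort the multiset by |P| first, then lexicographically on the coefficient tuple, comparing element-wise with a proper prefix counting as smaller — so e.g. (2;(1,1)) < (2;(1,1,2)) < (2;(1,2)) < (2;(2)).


14 collections generate NE(X_Σ); each relation:

  P={0,3}:  v_{0} + v_{3} = v_{7}  ⇒ sig = (2;(1))
  P={0,7}:  v_{0} + v_{7} = v_{1}  ⇒ sig = (2;(1))
  P={5,6}:  v_{5} + v_{6} = v_{0} + v_{4}  ⇒ sig = (2;(1,1))
  P={3,4}:  v_{3} + v_{4} = v_{1} + v_{2} + v_{7}  ⇒ sig = (2;(1,1,1))
  P={4,7}:  v_{4} + v_{7} = 2·v_{1} + v_{2}  ⇒ sig = (2;(1,2))
  P={3,5}:  v_{3} + v_{5} = 2·v_{1} + 2·v_{2} + v_{7}  ⇒ sig = (2;(1,2,2))
  P={0,5}:  v_{0} + v_{5} = 2·v_{4}  ⇒ sig = (2;(2))
  P={1,3}:  v_{1} + v_{3} = 2·v_{7}  ⇒ sig = (2;(2))
  P={4,6}:  v_{4} + v_{6} = 2·v_{0}  ⇒ sig = (2;(2))
  P={5,7}:  v_{5} + v_{7} = 3·v_{1} + 2·v_{2}  ⇒ sig = (2;(2,3))
  P={2,6,7}:  v_{2} + v_{6} + v_{7} = 0  ⇒ sig = (3;())
  P={0,1,2}:  v_{0} + v_{1} + v_{2} = v_{4}  ⇒ sig = (3;(1))
  P={1,2,4}:  v_{1} + v_{2} + v_{4} = v_{5}  ⇒ sig = (3;(1))
  P={1,2,6}:  v_{1} + v_{2} + v_{6} = v_{0}  ⇒ sig = (3;(1))

Sorted signature multiset PRS(X):
[(2;(1)), (2;(1)), (2;(1,1)), (2;(1,1,1)), (2;(1,2)), (2;(1,2,2)), (2;(2)), (2;(2)), (2;(2)), (2;(2,3)), (3;()), (3;(1)), (3;(1)), (3;(1))]


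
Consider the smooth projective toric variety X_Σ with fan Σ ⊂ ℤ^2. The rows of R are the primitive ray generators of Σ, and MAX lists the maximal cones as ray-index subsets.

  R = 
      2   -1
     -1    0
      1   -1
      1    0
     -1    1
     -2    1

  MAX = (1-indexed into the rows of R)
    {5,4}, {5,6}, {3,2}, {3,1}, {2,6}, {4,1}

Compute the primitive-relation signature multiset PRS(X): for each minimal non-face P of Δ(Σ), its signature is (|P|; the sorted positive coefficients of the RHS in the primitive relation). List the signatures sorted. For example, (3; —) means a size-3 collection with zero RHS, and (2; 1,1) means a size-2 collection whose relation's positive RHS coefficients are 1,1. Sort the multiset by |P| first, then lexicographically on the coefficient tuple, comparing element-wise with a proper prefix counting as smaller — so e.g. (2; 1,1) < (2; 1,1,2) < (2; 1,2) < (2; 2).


Minimal non-faces — 9 found among 6 rays, 6 max cones:

  P = {1,6}:  v_{1} + v_{6} = 0  →  sig = (2; —)
  P = {2,4}:  v_{2} + v_{4} = 0  →  sig = (2; —)
  P = {3,5}:  v_{3} + v_{5} = 0  →  sig = (2; —)
  P = {1,2}:  v_{1} + v_{2} = v_{3}  →  sig = (2; 1)
  P = {1,5}:  v_{1} + v_{5} = v_{4}  →  sig = (2; 1)
  P = {2,5}:  v_{2} + v_{5} = v_{6}  →  sig = (2; 1)
  P = {3,4}:  v_{3} + v_{4} = v_{1}  →  sig = (2; 1)
  P = {3,6}:  v_{3} + v_{6} = v_{2}  →  sig = (2; 1)
  P = {4,6}:  v_{4} + v_{6} = v_{5}  →  sig = (2; 1)

Signatures (|P|; sorted positive RHS coefficients), sorted:
    |P|=2: 9 collections, coeffs (), (), (), (1), (1), (1), (1), (1), (1)


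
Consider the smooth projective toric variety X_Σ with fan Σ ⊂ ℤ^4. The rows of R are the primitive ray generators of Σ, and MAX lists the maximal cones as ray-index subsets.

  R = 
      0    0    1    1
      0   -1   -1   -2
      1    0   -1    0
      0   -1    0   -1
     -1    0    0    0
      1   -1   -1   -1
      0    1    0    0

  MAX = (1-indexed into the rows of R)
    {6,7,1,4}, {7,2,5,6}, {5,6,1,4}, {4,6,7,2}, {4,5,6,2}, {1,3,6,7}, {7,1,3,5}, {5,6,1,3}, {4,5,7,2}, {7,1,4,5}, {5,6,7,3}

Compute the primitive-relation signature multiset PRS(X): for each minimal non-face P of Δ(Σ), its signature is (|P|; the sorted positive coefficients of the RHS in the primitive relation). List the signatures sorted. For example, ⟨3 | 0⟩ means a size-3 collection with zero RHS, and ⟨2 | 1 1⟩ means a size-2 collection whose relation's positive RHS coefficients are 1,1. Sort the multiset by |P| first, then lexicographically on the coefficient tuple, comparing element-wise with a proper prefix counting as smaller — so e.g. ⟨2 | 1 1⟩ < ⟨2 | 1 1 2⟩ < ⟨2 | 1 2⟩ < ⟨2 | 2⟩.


|primitive collections| = 5. Relations:

  P={1,2}:  v_{1} + v_{2} = v_{4}  ⟹  sig = ⟨2 | 1⟩
  P={3,4}:  v_{3} + v_{4} = v_{6}  ⟹  sig = ⟨2 | 1⟩
  P={2,3}:  v_{2} + v_{3} = v_{5} + 2·v_{6} + v_{7}  ⟹  sig = ⟨2 | 1 1 2⟩
  P={1,5,6,7}:  v_{1} + v_{5} + v_{6} + v_{7} = 0  ⟹  sig = ⟨4 | 0⟩
  P={4,5,6,7}:  v_{4} + v_{5} + v_{6} + v_{7} = v_{2}  ⟹  sig = ⟨4 | 1⟩

Signatures (|P|; sorted positive RHS coefficients), sorted:
[⟨2 | 1⟩, ⟨2 | 1⟩, ⟨2 | 1 1 2⟩, ⟨4 | 0⟩, ⟨4 | 1⟩]


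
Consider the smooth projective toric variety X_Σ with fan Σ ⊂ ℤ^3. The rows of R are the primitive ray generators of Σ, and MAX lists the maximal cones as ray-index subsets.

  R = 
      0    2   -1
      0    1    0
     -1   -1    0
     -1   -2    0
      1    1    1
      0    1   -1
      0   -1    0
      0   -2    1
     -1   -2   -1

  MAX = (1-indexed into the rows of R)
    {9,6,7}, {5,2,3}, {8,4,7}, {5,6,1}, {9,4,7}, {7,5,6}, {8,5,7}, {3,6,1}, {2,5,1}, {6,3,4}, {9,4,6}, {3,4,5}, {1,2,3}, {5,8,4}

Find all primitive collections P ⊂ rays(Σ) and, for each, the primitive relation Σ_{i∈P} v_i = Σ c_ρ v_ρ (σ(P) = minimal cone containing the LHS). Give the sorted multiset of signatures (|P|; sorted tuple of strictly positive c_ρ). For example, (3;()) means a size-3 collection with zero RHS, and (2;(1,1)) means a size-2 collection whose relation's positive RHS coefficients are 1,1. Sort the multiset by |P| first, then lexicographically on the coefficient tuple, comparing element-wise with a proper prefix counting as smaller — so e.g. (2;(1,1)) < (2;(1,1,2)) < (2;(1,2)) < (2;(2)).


Primitive collections (20):

  P={1,8}:  v_{1} + v_{8} = 0  so sig = (2;())
  P={2,7}:  v_{2} + v_{7} = 0  so sig = (2;())
  P={1,7}:  v_{1} + v_{7} = v_{6}  so sig = (2;(1))
  P={2,4}:  v_{2} + v_{4} = v_{3}  so sig = (2;(1))
  P={2,6}:  v_{2} + v_{6} = v_{1}  so sig = (2;(1))
  P={3,7}:  v_{3} + v_{7} = v_{4}  so sig = (2;(1))
  P={5,9}:  v_{5} + v_{9} = v_{7}  so sig = (2;(1))
  P={6,8}:  v_{6} + v_{8} = v_{7}  so sig = (2;(1))
  P={1,4}:  v_{1} + v_{4} = v_{3} + v_{6}  so sig = (2;(1,1))
  P={2,8}:  v_{2} + v_{8} = v_{4} + v_{5}  so sig = (2;(1,1))
  P={2,9}:  v_{2} + v_{9} = v_{4} + v_{6}  so sig = (2;(1,1))
  P={1,9}:  v_{1} + v_{9} = v_{4} + 2·v_{6}  so sig = (2;(1,2))
  P={3,8}:  v_{3} + v_{8} = 2·v_{4} + v_{5}  so sig = (2;(1,2))
  P={3,9}:  v_{3} + v_{9} = 2·v_{4} + v_{6}  so sig = (2;(1,2))
  P={8,9}:  v_{8} + v_{9} = v_{4} + 2·v_{7}  so sig = (2;(1,2))
  P={4,5,6}:  v_{4} + v_{5} + v_{6} = 0  so sig = (3;())
  P={3,5,6}:  v_{3} + v_{5} + v_{6} = v_{2}  so sig = (3;(1))
  P={4,5,7}:  v_{4} + v_{5} + v_{7} = v_{8}  so sig = (3;(1))
  P={4,6,7}:  v_{4} + v_{6} + v_{7} = v_{9}  so sig = (3;(1))
  P={1,3,5}:  v_{1} + v_{3} + v_{5} = 2·v_{2}  so sig = (3;(2))

Sorted signature multiset PRS(X):
[(2;()), (2;()), (2;(1)), (2;(1)), (2;(1)), (2;(1)), (2;(1)), (2;(1)), (2;(1,1)), (2;(1,1)), (2;(1,1)), (2;(1,2)), (2;(1,2)), (2;(1,2)), (2;(1,2)), (3;()), (3;(1)), (3;(1)), (3;(1)), (3;(2))]


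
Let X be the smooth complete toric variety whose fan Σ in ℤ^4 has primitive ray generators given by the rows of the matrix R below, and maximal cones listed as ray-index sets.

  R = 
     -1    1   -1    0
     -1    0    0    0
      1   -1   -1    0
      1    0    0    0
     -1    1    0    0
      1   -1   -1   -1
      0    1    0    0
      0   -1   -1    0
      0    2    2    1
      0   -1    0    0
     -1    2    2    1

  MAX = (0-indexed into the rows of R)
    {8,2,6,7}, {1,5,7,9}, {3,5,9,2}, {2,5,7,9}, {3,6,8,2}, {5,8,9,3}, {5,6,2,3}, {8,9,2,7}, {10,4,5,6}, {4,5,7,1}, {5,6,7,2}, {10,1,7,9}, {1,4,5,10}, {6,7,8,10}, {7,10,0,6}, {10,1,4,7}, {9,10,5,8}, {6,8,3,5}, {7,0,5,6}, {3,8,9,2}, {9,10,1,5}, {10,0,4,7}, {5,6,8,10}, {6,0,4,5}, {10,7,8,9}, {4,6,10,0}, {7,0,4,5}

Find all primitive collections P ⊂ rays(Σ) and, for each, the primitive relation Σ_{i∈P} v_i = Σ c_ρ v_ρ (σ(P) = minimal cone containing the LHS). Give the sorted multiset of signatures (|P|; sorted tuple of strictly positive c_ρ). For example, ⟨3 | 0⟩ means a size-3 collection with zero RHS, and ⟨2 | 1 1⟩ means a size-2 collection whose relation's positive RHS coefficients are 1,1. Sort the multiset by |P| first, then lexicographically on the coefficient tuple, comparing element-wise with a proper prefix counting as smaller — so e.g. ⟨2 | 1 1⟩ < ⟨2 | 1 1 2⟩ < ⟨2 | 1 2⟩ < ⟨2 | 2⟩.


22 collections generate NE(X_Σ); each relation:

  P = {1,3}:  v_{1} + v_{3} = 0  →  sig = ⟨2 | 0⟩
  P = {6,9}:  v_{6} + v_{9} = 0  →  sig = ⟨2 | 0⟩
  P = {1,2}:  v_{1} + v_{2} = v_{7}  →  sig = ⟨2 | 1⟩
  P = {1,6}:  v_{1} + v_{6} = v_{4}  →  sig = ⟨2 | 1⟩
  P = {1,8}:  v_{1} + v_{8} = v_{10}  →  sig = ⟨2 | 1⟩
  P = {3,4}:  v_{3} + v_{4} = v_{6}  →  sig = ⟨2 | 1⟩
  P = {3,7}:  v_{3} + v_{7} = v_{2}  →  sig = ⟨2 | 1⟩
  P = {3,10}:  v_{3} + v_{10} = v_{8}  →  sig = ⟨2 | 1⟩
  P = {4,9}:  v_{4} + v_{9} = v_{1}  →  sig = ⟨2 | 1⟩
  P = {0,9}:  v_{0} + v_{9} = v_{4} + v_{7}  →  sig = ⟨2 | 1 1⟩
  P = {2,4}:  v_{2} + v_{4} = v_{6} + v_{7}  →  sig = ⟨2 | 1 1⟩
  P = {2,10}:  v_{2} + v_{10} = v_{7} + v_{8}  →  sig = ⟨2 | 1 1⟩
  P = {4,8}:  v_{4} + v_{8} = v_{6} + v_{10}  →  sig = ⟨2 | 1 1⟩
  P = {0,8}:  v_{0} + v_{8} = 2·v_{6} + v_{7} + v_{10}  →  sig = ⟨2 | 1 1 2⟩
  P = {0,1}:  v_{0} + v_{1} = 2·v_{4} + v_{7}  →  sig = ⟨2 | 1 2⟩
  P = {0,3}:  v_{0} + v_{3} = 2·v_{6} + v_{7}  →  sig = ⟨2 | 1 2⟩
  P = {0,2}:  v_{0} + v_{2} = 2·v_{6} + 2·v_{7}  →  sig = ⟨2 | 2 2⟩
  P = {5,7,10}:  v_{5} + v_{7} + v_{10} = 0  →  sig = ⟨3 | 0⟩
  P = {4,6,7}:  v_{4} + v_{6} + v_{7} = v_{0}  →  sig = ⟨3 | 1⟩
  P = {5,7,8}:  v_{5} + v_{7} + v_{8} = v_{3}  →  sig = ⟨3 | 1⟩
  P = {0,5,10}:  v_{0} + v_{5} + v_{10} = v_{4} + v_{6}  →  sig = ⟨3 | 1 1⟩
  P = {2,5,8}:  v_{2} + v_{5} + v_{8} = 2·v_{3}  →  sig = ⟨3 | 2⟩

Sorted signature multiset PRS(X):
    |P|=2: 17 collections, coeffs (), (), (1), (1), (1), (1), (1), (1), (1), (1,1), (1,1), (1,1), (1,1), (1,1,2), (1,2), (1,2), (2,2)
    |P|=3: 5 collections, coeffs (), (1), (1), (1,1), (2)


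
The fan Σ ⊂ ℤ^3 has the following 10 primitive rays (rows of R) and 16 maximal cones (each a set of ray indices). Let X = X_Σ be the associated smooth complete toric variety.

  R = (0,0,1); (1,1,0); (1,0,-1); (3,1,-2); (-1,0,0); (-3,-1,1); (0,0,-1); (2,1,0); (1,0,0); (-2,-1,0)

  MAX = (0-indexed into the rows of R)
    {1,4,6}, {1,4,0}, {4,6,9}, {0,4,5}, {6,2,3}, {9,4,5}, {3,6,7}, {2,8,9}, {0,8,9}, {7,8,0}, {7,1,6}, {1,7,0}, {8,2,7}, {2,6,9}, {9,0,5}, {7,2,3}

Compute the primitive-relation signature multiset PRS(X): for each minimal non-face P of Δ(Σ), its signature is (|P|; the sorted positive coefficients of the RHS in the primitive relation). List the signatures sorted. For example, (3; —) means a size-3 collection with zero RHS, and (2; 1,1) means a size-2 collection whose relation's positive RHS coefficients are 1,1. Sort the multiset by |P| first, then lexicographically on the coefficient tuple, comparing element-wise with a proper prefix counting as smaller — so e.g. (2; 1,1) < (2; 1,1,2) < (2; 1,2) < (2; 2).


Primitive collections (23):

  P = {0,6}:  v_{0} + v_{6} = 0 — sig = (2; —)
  P = {4,8}:  v_{4} + v_{8} = 0 — sig = (2; —)
  P = {7,9}:  v_{7} + v_{9} = 0 — sig = (2; —)
  P = {0,2}:  v_{0} + v_{2} = v_{8} — sig = (2; 1)
  P = {1,8}:  v_{1} + v_{8} = v_{7} — sig = (2; 1)
  P = {1,9}:  v_{1} + v_{9} = v_{4} — sig = (2; 1)
  P = {2,4}:  v_{2} + v_{4} = v_{6} — sig = (2; 1)
  P = {2,5}:  v_{2} + v_{5} = v_{9} — sig = (2; 1)
  P = {3,5}:  v_{3} + v_{5} = v_{6} — sig = (2; 1)
  P = {4,7}:  v_{4} + v_{7} = v_{1} — sig = (2; 1)
  P = {6,8}:  v_{6} + v_{8} = v_{2} — sig = (2; 1)
  P = {0,3}:  v_{0} + v_{3} = v_{2} + v_{7} — sig = (2; 1,1)
  P = {1,2}:  v_{1} + v_{2} = v_{6} + v_{7} — sig = (2; 1,1)
  P = {3,9}:  v_{3} + v_{9} = v_{2} + v_{6} — sig = (2; 1,1)
  P = {5,6}:  v_{5} + v_{6} = v_{4} + v_{9} — sig = (2; 1,1)
  P = {5,7}:  v_{5} + v_{7} = v_{0} + v_{4} — sig = (2; 1,1)
  P = {5,8}:  v_{5} + v_{8} = v_{0} + v_{9} — sig = (2; 1,1)
  P = {1,5}:  v_{1} + v_{5} = v_{0} + 2·v_{4} — sig = (2; 1,2)
  P = {3,4}:  v_{3} + v_{4} = 2·v_{6} + v_{7} — sig = (2; 1,2)
  P = {3,8}:  v_{3} + v_{8} = 2·v_{2} + v_{7} — sig = (2; 1,2)
  P = {1,3}:  v_{1} + v_{3} = 2·v_{6} + 2·v_{7} — sig = (2; 2,2)
  P = {0,4,9}:  v_{0} + v_{4} + v_{9} = v_{5} — sig = (3; 1)
  P = {2,6,7}:  v_{2} + v_{6} + v_{7} = v_{3} — sig = (3; 1)

Signatures (|P|; sorted positive RHS coefficients), sorted:
[(2; —), (2; —), (2; —), (2; 1), (2; 1), (2; 1), (2; 1), (2; 1), (2; 1), (2; 1), (2; 1), (2; 1,1), (2; 1,1), (2; 1,1), (2; 1,1), (2; 1,1), (2; 1,1), (2; 1,2), (2; 1,2), (2; 1,2), (2; 2,2), (3; 1), (3; 1)]


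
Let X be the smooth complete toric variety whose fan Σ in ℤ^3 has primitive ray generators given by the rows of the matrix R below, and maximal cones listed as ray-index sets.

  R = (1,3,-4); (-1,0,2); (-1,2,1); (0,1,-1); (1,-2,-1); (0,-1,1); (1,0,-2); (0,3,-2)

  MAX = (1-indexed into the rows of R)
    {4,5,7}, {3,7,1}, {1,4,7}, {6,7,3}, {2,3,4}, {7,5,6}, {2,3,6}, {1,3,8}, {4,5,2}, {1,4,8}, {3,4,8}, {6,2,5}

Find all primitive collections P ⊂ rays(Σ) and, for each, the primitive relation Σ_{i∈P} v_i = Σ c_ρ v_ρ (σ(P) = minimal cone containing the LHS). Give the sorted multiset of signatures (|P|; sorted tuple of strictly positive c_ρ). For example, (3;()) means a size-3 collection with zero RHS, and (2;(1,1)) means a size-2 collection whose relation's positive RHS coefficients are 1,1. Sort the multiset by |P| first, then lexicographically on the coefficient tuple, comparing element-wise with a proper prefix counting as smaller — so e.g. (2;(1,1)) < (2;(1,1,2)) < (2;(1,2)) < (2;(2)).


Minimal non-faces — 12 found among 8 rays, 12 max cones:

  P = {2,7}:  v_{2} + v_{7} = 0  so sig = (2;())
  P = {3,5}:  v_{3} + v_{5} = 0  so sig = (2;())
  P = {4,6}:  v_{4} + v_{6} = 0  so sig = (2;())
  P = {1,2}:  v_{1} + v_{2} = v_{8}  so sig = (2;(1))
  P = {7,8}:  v_{7} + v_{8} = v_{1}  so sig = (2;(1))
  P = {2,8}:  v_{2} + v_{8} = v_{3} + v_{4}  so sig = (2;(1,1))
  P = {5,8}:  v_{5} + v_{8} = v_{4} + v_{7}  so sig = (2;(1,1))
  P = {6,8}:  v_{6} + v_{8} = v_{3} + v_{7}  so sig = (2;(1,1))
  P = {1,5}:  v_{1} + v_{5} = v_{4} + 2·v_{7}  so sig = (2;(1,2))
  P = {1,6}:  v_{1} + v_{6} = v_{3} + 2·v_{7}  so sig = (2;(1,2))
  P = {3,4,7}:  v_{3} + v_{4} + v_{7} = v_{8}  so sig = (3;(1))
  P = {1,3,4}:  v_{1} + v_{3} + v_{4} = 2·v_{8}  so sig = (3;(2))

Sorted signature multiset PRS(X):
{ (2;()) ×3,  (2;(1)) ×2,  (2;(1,1)) ×3,  (2;(1,2)) ×2,  (3;(1)),  (3;(2)) }


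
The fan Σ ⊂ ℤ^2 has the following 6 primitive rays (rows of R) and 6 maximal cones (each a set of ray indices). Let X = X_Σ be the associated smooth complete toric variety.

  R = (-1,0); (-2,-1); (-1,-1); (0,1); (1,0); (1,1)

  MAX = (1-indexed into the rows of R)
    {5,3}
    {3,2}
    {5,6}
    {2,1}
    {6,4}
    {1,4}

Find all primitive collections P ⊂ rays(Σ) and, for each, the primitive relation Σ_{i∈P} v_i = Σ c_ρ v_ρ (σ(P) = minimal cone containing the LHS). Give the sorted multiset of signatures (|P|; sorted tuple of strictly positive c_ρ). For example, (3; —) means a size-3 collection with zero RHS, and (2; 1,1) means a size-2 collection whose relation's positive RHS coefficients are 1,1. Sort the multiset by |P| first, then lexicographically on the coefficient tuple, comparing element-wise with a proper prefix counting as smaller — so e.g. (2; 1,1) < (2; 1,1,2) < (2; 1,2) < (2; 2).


Δ(Σ) — 6 vertices, 9 min non-faces:

  {1,5}:  v_{1} + v_{5} = 0  →  sig = (2; —)
  {3,6}:  v_{3} + v_{6} = 0  →  sig = (2; —)
  {1,3}:  v_{1} + v_{3} = v_{2}  →  sig = (2; 1)
  {1,6}:  v_{1} + v_{6} = v_{4}  →  sig = (2; 1)
  {2,5}:  v_{2} + v_{5} = v_{3}  →  sig = (2; 1)
  {2,6}:  v_{2} + v_{6} = v_{1}  →  sig = (2; 1)
  {3,4}:  v_{3} + v_{4} = v_{1}  →  sig = (2; 1)
  {4,5}:  v_{4} + v_{5} = v_{6}  →  sig = (2; 1)
  {2,4}:  v_{2} + v_{4} = 2·v_{1}  →  sig = (2; 2)

so the primitive-relation signature multiset is
    |P|=2: 9 collections, coeffs (), (), (1), (1), (1), (1), (1), (1), (2)


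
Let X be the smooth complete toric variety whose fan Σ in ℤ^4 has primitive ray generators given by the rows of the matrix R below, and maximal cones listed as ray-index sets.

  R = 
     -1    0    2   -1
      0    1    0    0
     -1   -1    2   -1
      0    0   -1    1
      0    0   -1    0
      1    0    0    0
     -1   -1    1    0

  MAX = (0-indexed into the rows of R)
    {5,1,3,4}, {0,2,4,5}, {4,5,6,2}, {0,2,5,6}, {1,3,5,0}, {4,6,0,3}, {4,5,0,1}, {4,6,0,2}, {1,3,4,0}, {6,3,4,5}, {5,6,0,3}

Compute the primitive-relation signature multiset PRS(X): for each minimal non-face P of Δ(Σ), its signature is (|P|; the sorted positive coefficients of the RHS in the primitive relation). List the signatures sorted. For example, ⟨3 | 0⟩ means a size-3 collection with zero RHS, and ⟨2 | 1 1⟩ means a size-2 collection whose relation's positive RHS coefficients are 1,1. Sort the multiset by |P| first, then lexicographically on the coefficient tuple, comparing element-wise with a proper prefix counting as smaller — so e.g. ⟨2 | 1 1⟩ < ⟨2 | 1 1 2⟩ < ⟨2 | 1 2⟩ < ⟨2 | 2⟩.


The 5 primitive collections of Σ (r=7, n=4):

  {1,2}:  v_{1} + v_{2} = v_{0}  ⟹  sig = ⟨2 | 1⟩
  {2,3}:  v_{2} + v_{3} = v_{6}  ⟹  sig = ⟨2 | 1⟩
  {1,6}:  v_{1} + v_{6} = v_{0} + v_{3}  ⟹  sig = ⟨2 | 1 1⟩
  {0,3,4,5}:  v_{0} + v_{3} + v_{4} + v_{5} = 0  ⟹  sig = ⟨4 | 0⟩
  {0,4,5,6}:  v_{0} + v_{4} + v_{5} + v_{6} = v_{2}  ⟹  sig = ⟨4 | 1⟩

Hence PRS(X_Σ) =
{ ⟨2 | 1⟩ ×2,  ⟨2 | 1 1⟩,  ⟨4 | 0⟩,  ⟨4 | 1⟩ }


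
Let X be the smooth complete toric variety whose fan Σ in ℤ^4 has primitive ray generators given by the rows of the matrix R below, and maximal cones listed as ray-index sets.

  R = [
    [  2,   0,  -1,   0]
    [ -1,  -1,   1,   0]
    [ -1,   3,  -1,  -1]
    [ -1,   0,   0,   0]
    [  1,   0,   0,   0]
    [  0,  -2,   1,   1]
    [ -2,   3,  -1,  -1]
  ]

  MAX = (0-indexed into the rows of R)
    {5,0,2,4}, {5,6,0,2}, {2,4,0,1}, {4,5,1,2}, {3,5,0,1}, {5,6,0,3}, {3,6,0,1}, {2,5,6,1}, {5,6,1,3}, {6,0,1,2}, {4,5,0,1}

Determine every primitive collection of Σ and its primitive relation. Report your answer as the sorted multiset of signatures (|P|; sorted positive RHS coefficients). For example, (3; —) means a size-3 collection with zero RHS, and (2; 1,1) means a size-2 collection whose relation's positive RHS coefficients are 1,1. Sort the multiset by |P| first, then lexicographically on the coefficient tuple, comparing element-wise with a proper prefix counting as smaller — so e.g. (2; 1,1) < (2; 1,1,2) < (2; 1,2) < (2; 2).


|primitive collections| = 5. Relations:

  P={3,4}:  v_{3} + v_{4} = 0  ⟹  sig = (2; —)
  P={2,3}:  v_{2} + v_{3} = v_{6}  ⟹  sig = (2; 1)
  P={4,6}:  v_{4} + v_{6} = v_{2}  ⟹  sig = (2; 1)
  P={0,1,2,5}:  v_{0} + v_{1} + v_{2} + v_{5} = 0  ⟹  sig = (4; —)
  P={0,1,5,6}:  v_{0} + v_{1} + v_{5} + v_{6} = v_{3}  ⟹  sig = (4; 1)

so the primitive-relation signature multiset is
[(2; —), (2; 1), (2; 1), (4; —), (4; 1)]


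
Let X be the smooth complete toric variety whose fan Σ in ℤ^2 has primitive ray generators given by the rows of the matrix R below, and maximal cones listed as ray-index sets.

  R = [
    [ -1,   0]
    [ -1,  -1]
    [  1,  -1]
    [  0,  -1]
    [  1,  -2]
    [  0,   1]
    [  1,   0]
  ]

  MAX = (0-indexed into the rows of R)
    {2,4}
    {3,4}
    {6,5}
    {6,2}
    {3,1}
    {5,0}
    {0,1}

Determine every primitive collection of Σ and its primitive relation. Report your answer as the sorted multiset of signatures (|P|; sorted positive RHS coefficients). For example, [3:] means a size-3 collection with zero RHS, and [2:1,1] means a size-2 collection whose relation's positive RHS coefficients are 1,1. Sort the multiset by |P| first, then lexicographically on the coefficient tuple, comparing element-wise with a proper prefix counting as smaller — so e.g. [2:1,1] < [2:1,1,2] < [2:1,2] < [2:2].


14 minimal non-faces of Δ(Σ) (on 7 rays):

  P={0,6}:  v_{0} + v_{6} = 0  →  sig = [2:]
  P={3,5}:  v_{3} + v_{5} = 0  →  sig = [2:]
  P={0,2}:  v_{0} + v_{2} = v_{3}  →  sig = [2:1]
  P={0,3}:  v_{0} + v_{3} = v_{1}  →  sig = [2:1]
  P={1,5}:  v_{1} + v_{5} = v_{0}  →  sig = [2:1]
  P={1,6}:  v_{1} + v_{6} = v_{3}  →  sig = [2:1]
  P={2,3}:  v_{2} + v_{3} = v_{4}  →  sig = [2:1]
  P={2,5}:  v_{2} + v_{5} = v_{6}  →  sig = [2:1]
  P={3,6}:  v_{3} + v_{6} = v_{2}  →  sig = [2:1]
  P={4,5}:  v_{4} + v_{5} = v_{2}  →  sig = [2:1]
  P={0,4}:  v_{0} + v_{4} = 2·v_{3}  →  sig = [2:2]
  P={1,2}:  v_{1} + v_{2} = 2·v_{3}  →  sig = [2:2]
  P={4,6}:  v_{4} + v_{6} = 2·v_{2}  →  sig = [2:2]
  P={1,4}:  v_{1} + v_{4} = 3·v_{3}  →  sig = [2:3]

so the primitive-relation signature multiset is
    [2:]
    [2:]
    [2:1]
    [2:1]
    [2:1]
    [2:1]
    [2:1]
    [2:1]
    [2:1]
    [2:1]
    [2:2]
    [2:2]
    [2:2]
    [2:3]


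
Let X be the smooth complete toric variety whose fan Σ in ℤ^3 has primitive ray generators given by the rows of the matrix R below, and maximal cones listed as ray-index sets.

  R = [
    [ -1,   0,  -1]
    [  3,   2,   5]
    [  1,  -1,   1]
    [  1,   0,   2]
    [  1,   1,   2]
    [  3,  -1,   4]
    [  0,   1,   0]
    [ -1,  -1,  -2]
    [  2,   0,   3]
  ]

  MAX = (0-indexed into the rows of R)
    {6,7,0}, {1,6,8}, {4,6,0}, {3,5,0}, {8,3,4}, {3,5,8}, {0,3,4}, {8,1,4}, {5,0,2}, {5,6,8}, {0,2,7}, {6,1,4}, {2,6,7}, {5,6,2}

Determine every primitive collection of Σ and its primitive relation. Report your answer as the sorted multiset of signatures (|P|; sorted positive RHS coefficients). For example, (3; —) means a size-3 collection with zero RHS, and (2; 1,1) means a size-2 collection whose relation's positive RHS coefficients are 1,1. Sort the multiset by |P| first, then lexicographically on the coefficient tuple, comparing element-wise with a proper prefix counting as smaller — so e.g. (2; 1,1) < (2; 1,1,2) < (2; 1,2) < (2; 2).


Minimal non-faces — 18 found among 9 rays, 14 max cones:

  {4,7}:  v_{4} + v_{7} = 0  ⇒ sig = (2; —)
  {0,8}:  v_{0} + v_{8} = v_{3}  ⇒ sig = (2; 1)
  {2,4}:  v_{2} + v_{4} = v_{8}  ⇒ sig = (2; 1)
  {2,8}:  v_{2} + v_{8} = v_{5}  ⇒ sig = (2; 1)
  {3,6}:  v_{3} + v_{6} = v_{4}  ⇒ sig = (2; 1)
  {7,8}:  v_{7} + v_{8} = v_{2}  ⇒ sig = (2; 1)
  {1,7}:  v_{1} + v_{7} = v_{6} + v_{8}  ⇒ sig = (2; 1,1)
  {2,3}:  v_{2} + v_{3} = v_{0} + v_{5}  ⇒ sig = (2; 1,1)
  {3,7}:  v_{3} + v_{7} = v_{0} + v_{2}  ⇒ sig = (2; 1,1)
  {1,2}:  v_{1} + v_{2} = v_{6} + 2·v_{8}  ⇒ sig = (2; 1,2)
  {1,3}:  v_{1} + v_{3} = 2·v_{4} + v_{8}  ⇒ sig = (2; 1,2)
  {1,5}:  v_{1} + v_{5} = v_{6} + 3·v_{8}  ⇒ sig = (2; 1,3)
  {0,1}:  v_{0} + v_{1} = 2·v_{4}  ⇒ sig = (2; 2)
  {4,5}:  v_{4} + v_{5} = 2·v_{8}  ⇒ sig = (2; 2)
  {5,7}:  v_{5} + v_{7} = 2·v_{2}  ⇒ sig = (2; 2)
  {0,2,6}:  v_{0} + v_{2} + v_{6} = 0  ⇒ sig = (3; —)
  {0,5,6}:  v_{0} + v_{5} + v_{6} = v_{8}  ⇒ sig = (3; 1)
  {4,6,8}:  v_{4} + v_{6} + v_{8} = v_{1}  ⇒ sig = (3; 1)

Signatures (|P|; sorted positive RHS coefficients), sorted:
    |P|=2: 15 collections, coeffs (), (1), (1), (1), (1), (1), (1,1), (1,1), (1,1), (1,2), (1,2), (1,3), (2), (2), (2)
    |P|=3: 3 collections, coeffs (), (1), (1)


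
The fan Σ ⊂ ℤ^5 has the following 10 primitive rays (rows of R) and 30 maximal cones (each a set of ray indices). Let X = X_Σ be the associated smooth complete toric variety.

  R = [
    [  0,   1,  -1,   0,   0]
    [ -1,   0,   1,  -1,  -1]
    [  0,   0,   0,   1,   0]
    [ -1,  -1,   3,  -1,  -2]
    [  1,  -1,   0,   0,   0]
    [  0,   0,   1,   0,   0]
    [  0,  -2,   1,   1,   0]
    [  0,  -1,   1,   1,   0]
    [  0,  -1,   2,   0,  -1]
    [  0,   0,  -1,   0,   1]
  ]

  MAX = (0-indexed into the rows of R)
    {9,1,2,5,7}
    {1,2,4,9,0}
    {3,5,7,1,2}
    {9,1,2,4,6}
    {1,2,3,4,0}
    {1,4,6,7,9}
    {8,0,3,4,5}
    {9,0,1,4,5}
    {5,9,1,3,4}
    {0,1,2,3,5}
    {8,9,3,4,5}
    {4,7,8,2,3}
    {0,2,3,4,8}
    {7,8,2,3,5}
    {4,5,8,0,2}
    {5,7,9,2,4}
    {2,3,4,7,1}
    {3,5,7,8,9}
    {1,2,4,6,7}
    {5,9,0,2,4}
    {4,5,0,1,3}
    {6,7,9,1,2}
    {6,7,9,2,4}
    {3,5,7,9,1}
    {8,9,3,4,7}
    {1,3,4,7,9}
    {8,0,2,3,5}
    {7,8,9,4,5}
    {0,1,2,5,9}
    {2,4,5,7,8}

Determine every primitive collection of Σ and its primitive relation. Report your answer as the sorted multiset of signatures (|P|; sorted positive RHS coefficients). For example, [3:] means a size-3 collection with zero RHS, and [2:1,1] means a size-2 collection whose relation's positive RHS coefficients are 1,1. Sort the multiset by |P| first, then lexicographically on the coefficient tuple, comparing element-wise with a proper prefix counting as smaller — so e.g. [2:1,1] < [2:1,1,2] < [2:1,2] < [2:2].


|primitive collections| = 15. Relations:

  • {0,7}:  v_{0} + v_{7} = v_{2}  so sig = [2:1]
  • {1,8}:  v_{1} + v_{8} = v_{3}  so sig = [2:1]
  • {5,6}:  v_{5} + v_{6} = v_{7} + v_{8} + v_{9}  so sig = [2:1,1,1]
  • {0,6}:  v_{0} + v_{6} = v_{1} + 2·v_{2} + v_{4} + v_{9}  so sig = [2:1,1,1,2]
  • {6,8}:  v_{6} + v_{8} = v_{1} + v_{4} + 2·v_{7}  so sig = [2:1,1,2]
  • {3,6}:  v_{3} + v_{6} = 2·v_{1} + v_{4} + 2·v_{7}  so sig = [2:1,2,2]
  • {0,8,9}:  v_{0} + v_{8} + v_{9} = 0  so sig = [3:]
  • {0,3,9}:  v_{0} + v_{3} + v_{9} = v_{1}  so sig = [3:1]
  • {2,8,9}:  v_{2} + v_{8} + v_{9} = v_{7}  so sig = [3:1]
  • {2,3,9}:  v_{2} + v_{3} + v_{9} = v_{1} + v_{7}  so sig = [3:1,1]
  • {1,2,4,5}:  v_{1} + v_{2} + v_{4} + v_{5} = v_{8}  so sig = [4:1]
  • {1,4,5,7}:  v_{1} + v_{4} + v_{5} + v_{7} = 2·v_{8} + v_{9}  so sig = [4:1,2]
  • {3,4,5,7}:  v_{3} + v_{4} + v_{5} + v_{7} = 3·v_{8} + v_{9}  so sig = [4:1,3]
  • {2,3,4,5}:  v_{2} + v_{3} + v_{4} + v_{5} = 2·v_{8}  so sig = [4:2]
  • {1,2,4,7,9}:  v_{1} + v_{2} + v_{4} + v_{7} + v_{9} = v_{6}  so sig = [5:1]

Hence PRS(X_Σ) =
[[2:1], [2:1], [2:1,1,1], [2:1,1,1,2], [2:1,1,2], [2:1,2,2], [3:], [3:1], [3:1], [3:1,1], [4:1], [4:1,2], [4:1,3], [4:2], [5:1]]


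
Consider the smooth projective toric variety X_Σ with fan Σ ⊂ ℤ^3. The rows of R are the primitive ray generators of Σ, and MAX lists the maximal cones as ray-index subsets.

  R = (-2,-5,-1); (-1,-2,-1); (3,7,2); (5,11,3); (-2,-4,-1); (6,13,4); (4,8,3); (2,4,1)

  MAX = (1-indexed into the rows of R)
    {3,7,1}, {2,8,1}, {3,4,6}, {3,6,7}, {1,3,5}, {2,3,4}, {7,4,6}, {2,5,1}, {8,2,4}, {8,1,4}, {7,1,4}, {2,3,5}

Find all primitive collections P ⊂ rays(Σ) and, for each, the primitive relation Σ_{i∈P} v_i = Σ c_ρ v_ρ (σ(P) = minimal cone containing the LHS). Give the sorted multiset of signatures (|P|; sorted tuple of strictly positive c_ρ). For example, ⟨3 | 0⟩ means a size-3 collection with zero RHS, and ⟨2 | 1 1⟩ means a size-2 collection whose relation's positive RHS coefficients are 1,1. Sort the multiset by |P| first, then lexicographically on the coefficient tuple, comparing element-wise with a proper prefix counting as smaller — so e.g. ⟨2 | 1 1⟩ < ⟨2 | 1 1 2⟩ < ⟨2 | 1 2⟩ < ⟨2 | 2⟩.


Σ has 14 primitive collections:

  • {5,8}:  v_{5} + v_{8} = 0  ⟹  sig = ⟨2 | 0⟩
  • {1,6}:  v_{1} + v_{6} = v_{7}  ⟹  sig = ⟨2 | 1⟩
  • {2,6}:  v_{2} + v_{6} = v_{4}  ⟹  sig = ⟨2 | 1⟩
  • {3,8}:  v_{3} + v_{8} = v_{4}  ⟹  sig = ⟨2 | 1⟩
  • {4,5}:  v_{4} + v_{5} = v_{3}  ⟹  sig = ⟨2 | 1⟩
  • {2,7}:  v_{2} + v_{7} = v_{1} + v_{4}  ⟹  sig = ⟨2 | 1 1⟩
  • {5,6}:  v_{5} + v_{6} = v_{1} + 2·v_{3}  ⟹  sig = ⟨2 | 1 2⟩
  • {6,8}:  v_{6} + v_{8} = v_{1} + 2·v_{4}  ⟹  sig = ⟨2 | 1 2⟩
  • {5,7}:  v_{5} + v_{7} = 2·v_{1} + 2·v_{3}  ⟹  sig = ⟨2 | 2 2⟩
  • {7,8}:  v_{7} + v_{8} = 2·v_{1} + 2·v_{4}  ⟹  sig = ⟨2 | 2 2⟩
  • {1,2,3}:  v_{1} + v_{2} + v_{3} = 0  ⟹  sig = ⟨3 | 0⟩
  • {1,2,4}:  v_{1} + v_{2} + v_{4} = v_{8}  ⟹  sig = ⟨3 | 1⟩
  • {1,3,4}:  v_{1} + v_{3} + v_{4} = v_{6}  ⟹  sig = ⟨3 | 1⟩
  • {3,4,7}:  v_{3} + v_{4} + v_{7} = 2·v_{6}  ⟹  sig = ⟨3 | 2⟩

so the primitive-relation signature multiset is
    ⟨2 | 0⟩
    ⟨2 | 1⟩
    ⟨2 | 1⟩
    ⟨2 | 1⟩
    ⟨2 | 1⟩
    ⟨2 | 1 1⟩
    ⟨2 | 1 2⟩
    ⟨2 | 1 2⟩
    ⟨2 | 2 2⟩
    ⟨2 | 2 2⟩
    ⟨3 | 0⟩
    ⟨3 | 1⟩
    ⟨3 | 1⟩
    ⟨3 | 2⟩


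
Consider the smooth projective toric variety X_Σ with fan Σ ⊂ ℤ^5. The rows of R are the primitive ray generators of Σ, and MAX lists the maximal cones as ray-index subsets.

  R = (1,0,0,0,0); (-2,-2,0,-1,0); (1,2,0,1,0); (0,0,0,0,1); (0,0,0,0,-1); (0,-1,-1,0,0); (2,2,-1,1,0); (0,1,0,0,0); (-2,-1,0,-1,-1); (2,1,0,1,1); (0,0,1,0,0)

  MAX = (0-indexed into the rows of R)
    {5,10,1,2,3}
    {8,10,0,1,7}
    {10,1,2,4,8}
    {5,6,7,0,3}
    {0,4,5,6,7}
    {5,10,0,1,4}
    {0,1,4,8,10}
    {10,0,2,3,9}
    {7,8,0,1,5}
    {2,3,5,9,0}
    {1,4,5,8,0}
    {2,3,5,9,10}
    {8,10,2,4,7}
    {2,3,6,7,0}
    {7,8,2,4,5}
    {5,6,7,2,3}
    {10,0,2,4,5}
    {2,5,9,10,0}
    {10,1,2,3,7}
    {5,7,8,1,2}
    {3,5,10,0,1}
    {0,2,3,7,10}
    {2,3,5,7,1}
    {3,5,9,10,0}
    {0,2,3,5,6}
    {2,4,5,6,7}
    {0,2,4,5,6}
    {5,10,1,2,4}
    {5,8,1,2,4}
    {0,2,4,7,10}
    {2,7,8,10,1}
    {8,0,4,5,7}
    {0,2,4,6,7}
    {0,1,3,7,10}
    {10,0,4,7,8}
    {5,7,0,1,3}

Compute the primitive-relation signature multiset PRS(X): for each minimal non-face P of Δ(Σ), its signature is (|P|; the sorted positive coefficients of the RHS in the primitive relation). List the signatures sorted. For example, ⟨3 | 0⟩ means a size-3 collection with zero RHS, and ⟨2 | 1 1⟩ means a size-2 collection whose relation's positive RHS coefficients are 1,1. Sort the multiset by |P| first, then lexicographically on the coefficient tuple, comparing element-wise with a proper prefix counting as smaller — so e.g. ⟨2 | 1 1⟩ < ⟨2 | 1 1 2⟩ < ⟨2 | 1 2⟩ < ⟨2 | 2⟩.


17 collections generate NE(X_Σ); each relation:

  • {3,4}:  v_{3} + v_{4} = 0  so sig = ⟨2 | 0⟩
  • {8,9}:  v_{8} + v_{9} = 0  so sig = ⟨2 | 0⟩
  • {1,6}:  v_{1} + v_{6} = v_{5} + v_{7}  so sig = ⟨2 | 1 1⟩
  • {3,8}:  v_{3} + v_{8} = v_{1} + v_{7}  so sig = ⟨2 | 1 1⟩
  • {6,10}:  v_{6} + v_{10} = v_{0} + v_{2}  so sig = ⟨2 | 1 1⟩
  • {1,9}:  v_{1} + v_{9} = v_{3} + v_{5} + v_{10}  so sig = ⟨2 | 1 1 1⟩
  • {7,9}:  v_{7} + v_{9} = v_{0} + v_{2} + v_{3}  so sig = ⟨2 | 1 1 1⟩
  • {4,9}:  v_{4} + v_{9} = v_{0} + v_{2} + v_{5} + v_{10}  so sig = ⟨2 | 1 1 1 1⟩
  • {6,8}:  v_{6} + v_{8} = v_{4} + v_{5} + 2·v_{7}  so sig = ⟨2 | 1 1 2⟩
  • {6,9}:  v_{6} + v_{9} = 2·v_{0} + 2·v_{2} + v_{3} + v_{5}  so sig = ⟨2 | 1 1 2 2⟩
  • {0,1,2}:  v_{0} + v_{1} + v_{2} = 0  so sig = ⟨3 | 0⟩
  • {5,7,10}:  v_{5} + v_{7} + v_{10} = 0  so sig = ⟨3 | 0⟩
  • {1,4,7}:  v_{1} + v_{4} + v_{7} = v_{8}  so sig = ⟨3 | 1⟩
  • {0,2,8}:  v_{0} + v_{2} + v_{8} = v_{4} + v_{7}  so sig = ⟨3 | 1 1⟩
  • {5,8,10}:  v_{5} + v_{8} + v_{10} = v_{1} + v_{4}  so sig = ⟨3 | 1 1⟩
  • {0,2,5,7}:  v_{0} + v_{2} + v_{5} + v_{7} = v_{6}  so sig = ⟨4 | 1⟩
  • {0,2,3,5,10}:  v_{0} + v_{2} + v_{3} + v_{5} + v_{10} = v_{9}  so sig = ⟨5 | 1⟩

Sorted signature multiset PRS(X):
{ ⟨2 | 0⟩ ×2,  ⟨2 | 1 1⟩ ×3,  ⟨2 | 1 1 1⟩ ×2,  ⟨2 | 1 1 1 1⟩,  ⟨2 | 1 1 2⟩,  ⟨2 | 1 1 2 2⟩,  ⟨3 | 0⟩ ×2,  ⟨3 | 1⟩,  ⟨3 | 1 1⟩ ×2,  ⟨4 | 1⟩,  ⟨5 | 1⟩ }
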